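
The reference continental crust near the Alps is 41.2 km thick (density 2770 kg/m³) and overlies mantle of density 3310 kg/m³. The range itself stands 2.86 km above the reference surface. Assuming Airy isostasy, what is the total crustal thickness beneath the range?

Root depth r = h ρ_c / (ρ_m − ρ_c) = 2.86 km × 2770 / 540 = 14.67 km.
Total thickness = T + h + r = 41.2 km + 2.86 km + 14.67 km = 58.7 km.

58.7 km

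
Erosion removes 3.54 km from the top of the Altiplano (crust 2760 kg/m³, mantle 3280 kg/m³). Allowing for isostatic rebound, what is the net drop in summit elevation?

Rebound u = e ρ_c/ρ_m = 3.54 km × 2760/3280 = 2.979 km.
Net surface drop = e − u = 3.54 km − 2.979 km = e (ρ_m − ρ_c)/ρ_m = 0.561 km.

0.561 km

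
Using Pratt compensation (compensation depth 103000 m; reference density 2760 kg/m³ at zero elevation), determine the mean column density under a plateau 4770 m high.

Pratt balance: ρ_ref D = ρ (D + h).
ρ = ρ_ref D/(D + h) = 2760 × 103000 m/(103000 m + 4770 m) = 2640 kg/m³.

2640 kg/m³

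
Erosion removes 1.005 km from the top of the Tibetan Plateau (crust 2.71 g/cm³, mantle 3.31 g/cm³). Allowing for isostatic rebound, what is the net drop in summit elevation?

Rebound u = e ρ_c/ρ_m = 1.005 km × 2.71/3.31 = 0.8228 km.
Net surface drop = e − u = 1.005 km − 0.8228 km = e (ρ_m − ρ_c)/ρ_m = 0.182 km.

0.182 km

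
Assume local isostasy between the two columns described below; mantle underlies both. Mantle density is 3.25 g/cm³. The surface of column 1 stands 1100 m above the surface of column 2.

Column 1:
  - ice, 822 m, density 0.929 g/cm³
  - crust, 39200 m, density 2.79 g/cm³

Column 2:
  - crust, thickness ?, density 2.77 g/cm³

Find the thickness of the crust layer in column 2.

Take the compensation level at the base of the deeper column (depth z_c below the surface of column 1) and equate Σ ρ_i t_i down to z_c; mantle fills any gap and the z_c terms cancel.
Column 1: 822×0.929 + 39200×2.79 + (z_c − 40022)×3.25
Column 2: 1100×0 + x×2.77 + (z_c − 1100 − 0 − x)×3.25
The z_c×3.25 term appears on both sides and cancels. Collect the known terms of each column as K = Σ(ρt)_known − 3.25 × (depth of known layers): K_1 = 110131.638 − 3.25×40022 = −19939.862; K_2 = 0 − 3.25×(1100 + 0) = −3575.
Balance: K_1 = K_2 − x×(3.25 − 2.77), so x = (K_2 − K_1)/(3.25 − 2.77) = 16364.9/0.48 = 34100 m.

34100 m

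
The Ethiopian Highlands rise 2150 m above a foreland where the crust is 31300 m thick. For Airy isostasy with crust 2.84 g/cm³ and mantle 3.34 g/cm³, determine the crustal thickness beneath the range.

45700 m

Root depth r = h ρ_c / (ρ_m − ρ_c) = 2150 m × 2.84 / 0.5 = 12210 m.
Total thickness = T + h + r = 31300 m + 2150 m + 12210 m = 45700 m.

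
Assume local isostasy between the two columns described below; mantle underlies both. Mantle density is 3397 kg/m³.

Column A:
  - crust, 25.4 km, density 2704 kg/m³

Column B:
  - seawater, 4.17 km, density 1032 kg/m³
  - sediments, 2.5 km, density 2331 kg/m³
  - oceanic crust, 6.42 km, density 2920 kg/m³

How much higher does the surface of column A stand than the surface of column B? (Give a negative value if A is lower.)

For any compensation level in the mantle, the mantle terms cancel and isostasy reduces to e = (Σt_A − Σt_B) − (Σ(ρt)_A − Σ(ρt)_B) / ρ_m.
Σt_A = 25.4 km; Σt_B = 13.09 km; Σ(ρt)_A = 68681.6; Σ(ρt)_B = 28877.34 (in km·kg/m³).
e = (25.4 − 13.09) − (68681.6 − 28877.34) / 3397 = 0.593 km.

0.593 km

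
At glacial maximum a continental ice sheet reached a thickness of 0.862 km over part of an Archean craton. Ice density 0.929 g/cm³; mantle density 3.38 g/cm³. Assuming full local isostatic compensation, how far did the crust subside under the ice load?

0.237 km

Isostatic balance requires: the ice load ρ_ice t is balanced by mantle displaced below, ρ_m s.
s = t ρ_ice / ρ_m = 0.862 km × 0.929/3.38 = 0.237 km.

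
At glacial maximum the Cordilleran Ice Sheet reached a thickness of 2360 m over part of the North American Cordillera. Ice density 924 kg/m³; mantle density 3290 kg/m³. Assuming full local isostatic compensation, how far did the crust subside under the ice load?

Balancing pressure at the compensation depth: the ice load ρ_ice t is balanced by mantle displaced below, ρ_m s.
s = t ρ_ice / ρ_m = 2360 m × 924/3290 = 663 m.

663 m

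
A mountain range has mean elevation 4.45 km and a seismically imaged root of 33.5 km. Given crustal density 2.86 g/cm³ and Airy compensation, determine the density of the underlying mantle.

3.24 g/cm³

Airy balance: ρ_c h = (ρ_m − ρ_c) r → ρ_m = ρ_c (1 + h/r).
ρ_m = 2.86 × (1 + 4.45 km/33.5 km) = 3.24 g/cm³.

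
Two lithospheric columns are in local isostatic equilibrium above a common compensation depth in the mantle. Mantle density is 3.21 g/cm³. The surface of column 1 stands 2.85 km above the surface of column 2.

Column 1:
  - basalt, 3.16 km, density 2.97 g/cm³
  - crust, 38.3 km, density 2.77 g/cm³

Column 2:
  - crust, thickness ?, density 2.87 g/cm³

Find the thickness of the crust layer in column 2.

24.9 km

Take the compensation level at the base of the deeper column (depth z_c below the surface of column 1) and equate Σ ρ_i t_i down to z_c; mantle fills any gap and the z_c terms cancel.
Column 1: 3.16×2.97 + 38.3×2.77 + (z_c − 41.46)×3.21
Column 2: 2.85×0 + x×2.87 + (z_c − 2.85 − 0 − x)×3.21
The z_c×3.21 term appears on both sides and cancels. Collect the known terms of each column as K = Σ(ρt)_known − 3.21 × (depth of known layers): K_1 = 115.4762 − 3.21×41.46 = −17.6104; K_2 = 0 − 3.21×(2.85 + 0) = −9.1485.
Balance: K_1 = K_2 − x×(3.21 − 2.87), so x = (K_2 − K_1)/(3.21 − 2.87) = 8.4619/0.34 = 24.9 km.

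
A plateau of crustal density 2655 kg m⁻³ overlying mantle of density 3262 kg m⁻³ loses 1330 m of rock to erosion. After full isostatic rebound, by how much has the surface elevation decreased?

Rebound u = e ρ_c/ρ_m = 1330 m × 2655/3262 = 1083 m.
Net surface drop = e − u = 1330 m − 1083 m = e (ρ_m − ρ_c)/ρ_m = 247 m.

247 m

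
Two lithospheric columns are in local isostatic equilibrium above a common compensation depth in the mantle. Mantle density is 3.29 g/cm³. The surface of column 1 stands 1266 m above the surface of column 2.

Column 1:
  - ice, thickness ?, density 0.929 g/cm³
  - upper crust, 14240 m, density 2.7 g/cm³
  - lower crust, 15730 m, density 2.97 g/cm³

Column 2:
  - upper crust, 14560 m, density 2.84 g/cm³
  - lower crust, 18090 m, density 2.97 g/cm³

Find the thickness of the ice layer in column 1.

1300 m

Take the compensation level at the base of the deeper column (depth z_c below the surface of column 1) and equate Σ ρ_i t_i down to z_c; mantle fills any gap and the z_c terms cancel.
Column 1: x×0.929 + 14240×2.7 + 15730×2.97 + (z_c − 29970 − x)×3.29
Column 2: 1266×0 + 14560×2.84 + 18090×2.97 + (z_c − 1266 − 32650)×3.29
The z_c×3.29 term appears on both sides and cancels. Collect the known terms of each column as K = Σ(ρt)_known − 3.29 × (depth of known layers): K_1 = 85166.1 − 3.29×29970 = −13435.2; K_2 = 95077.7 − 3.29×(1266 + 32650) = −16505.94.
Balance: K_1 − x×(3.29 − 0.929) = K_2, so x = (K_1 − K_2)/(3.29 − 0.929) = 3070.74/2.361 = 1300 m.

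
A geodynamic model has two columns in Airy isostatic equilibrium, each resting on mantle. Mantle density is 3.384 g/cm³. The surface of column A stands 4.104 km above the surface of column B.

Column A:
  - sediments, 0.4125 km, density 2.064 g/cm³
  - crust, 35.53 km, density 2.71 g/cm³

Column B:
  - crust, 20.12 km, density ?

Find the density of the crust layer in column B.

Take the compensation level at the base of the deeper column (depth z_c below the surface of column A) and equate Σ ρ_i t_i down to z_c; mantle fills any gap and the z_c terms cancel.
Column A: 0.4125×2.064 + 35.53×2.71 + (z_c − 35.9425)×3.384
Column B: 4.104×0 + 20.12×ρ + (z_c − 4.104 − 20.12)×3.384
The z_c×3.384 term appears on both sides and cancels. Collect the known terms of each column as K = Σ(ρt)_known − 3.384 × (depth of known layers): K_A = 97.1377 − 3.384×35.9425 = −24.49172; K_B = 0 − 3.384×(4.104 + 20.12) = −81.974016.
Balance: K_A = K_B + 20.12×ρ, so ρ = (K_A − K_B)/20.12 = 57.4823/20.12 = 2.86 g/cm³.

2.86 g/cm³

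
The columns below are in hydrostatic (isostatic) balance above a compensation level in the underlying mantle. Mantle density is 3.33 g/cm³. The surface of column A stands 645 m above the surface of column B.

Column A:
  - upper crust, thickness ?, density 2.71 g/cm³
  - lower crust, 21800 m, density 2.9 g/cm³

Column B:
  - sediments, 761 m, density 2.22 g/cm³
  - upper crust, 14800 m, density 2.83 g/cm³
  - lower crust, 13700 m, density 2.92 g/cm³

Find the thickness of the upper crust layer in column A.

Take the compensation level at the base of the deeper column (depth z_c below the surface of column A) and equate Σ ρ_i t_i down to z_c; mantle fills any gap and the z_c terms cancel.
Column A: x×2.71 + 21800×2.9 + (z_c − 21800 − x)×3.33
Column B: 645×0 + 761×2.22 + 14800×2.83 + 13700×2.92 + (z_c − 645 − 29261)×3.33
The z_c×3.33 term appears on both sides and cancels. Collect the known terms of each column as K = Σ(ρt)_known − 3.33 × (depth of known layers): K_A = 63220 − 3.33×21800 = −9374; K_B = 83577.42 − 3.33×(645 + 29261) = −16009.56.
Balance: K_A − x×(3.33 − 2.71) = K_B, so x = (K_A − K_B)/(3.33 − 2.71) = 6635.56/0.62 = 10700 m.

10700 m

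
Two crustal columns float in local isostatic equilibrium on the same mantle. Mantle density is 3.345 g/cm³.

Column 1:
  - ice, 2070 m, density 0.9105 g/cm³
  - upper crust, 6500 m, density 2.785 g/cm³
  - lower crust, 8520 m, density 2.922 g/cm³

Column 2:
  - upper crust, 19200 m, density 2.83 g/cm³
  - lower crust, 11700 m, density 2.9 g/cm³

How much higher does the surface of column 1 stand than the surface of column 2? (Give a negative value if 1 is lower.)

For any compensation level in the mantle, the mantle terms cancel and isostasy reduces to e = (Σt_1 − Σt_2) − (Σ(ρt)_1 − Σ(ρt)_2) / ρ_m.
Σt_1 = 17090 m; Σt_2 = 30900 m; Σ(ρt)_1 = 44882.675; Σ(ρt)_2 = 88266 (in m·g/cm³).
e = (17090 − 30900) − (44882.675 − 88266) / 3.345 = −840 m.

−840 m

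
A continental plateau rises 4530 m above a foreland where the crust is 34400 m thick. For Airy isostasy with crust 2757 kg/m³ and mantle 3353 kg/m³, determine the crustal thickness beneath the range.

Root depth r = h ρ_c / (ρ_m − ρ_c) = 4530 m × 2757 / 596 = 20960 m.
Total thickness = T + h + r = 34400 m + 4530 m + 20960 m = 59900 m.

59900 m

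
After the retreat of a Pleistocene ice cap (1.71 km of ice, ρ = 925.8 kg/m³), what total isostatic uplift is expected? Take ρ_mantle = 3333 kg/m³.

0.475 km

Removing the load lets mantle flow back in; uplift u satisfies ρ_ice t = ρ_m u.
u = t ρ_ice/ρ_m = 1.71 km × 925.8/3333 = 0.475 km.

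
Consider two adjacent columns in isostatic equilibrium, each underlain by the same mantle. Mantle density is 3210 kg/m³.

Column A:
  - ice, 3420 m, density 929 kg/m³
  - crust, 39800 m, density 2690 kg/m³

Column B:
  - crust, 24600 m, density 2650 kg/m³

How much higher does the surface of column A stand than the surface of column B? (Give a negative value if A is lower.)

4590 m

For any compensation level in the mantle, the mantle terms cancel and isostasy reduces to e = (Σt_A − Σt_B) − (Σ(ρt)_A − Σ(ρt)_B) / ρ_m.
Σt_A = 43220 m; Σt_B = 24600 m; Σ(ρt)_A = 110239180; Σ(ρt)_B = 65190000 (in m·kg/m³).
e = (43220 − 24600) − (110239180 − 65190000) / 3210 = 4590 m.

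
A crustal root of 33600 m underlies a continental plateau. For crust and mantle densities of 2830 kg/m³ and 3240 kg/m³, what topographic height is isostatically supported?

4870 m

Balancing pressure at the compensation depth: ρ_c h = (ρ_m − ρ_c) r.
h = r (ρ_m − ρ_c) / ρ_c = 33600 m × (3240 − 2830) / 2830 = 4870 m.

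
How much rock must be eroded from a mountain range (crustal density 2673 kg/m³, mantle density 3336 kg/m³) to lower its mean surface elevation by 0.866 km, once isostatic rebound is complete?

Net drop Δ = e − u = e − e ρ_c/ρ_m = e (ρ_m − ρ_c)/ρ_m.
e = Δ ρ_m/(ρ_m − ρ_c) = 0.866 km × 3336/663 = 4.36 km.

4.36 km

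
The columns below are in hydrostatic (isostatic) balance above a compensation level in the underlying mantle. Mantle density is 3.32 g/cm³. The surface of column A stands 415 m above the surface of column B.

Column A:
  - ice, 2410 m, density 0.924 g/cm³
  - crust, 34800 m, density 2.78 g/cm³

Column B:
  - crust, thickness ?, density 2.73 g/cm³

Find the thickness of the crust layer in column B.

Take the compensation level at the base of the deeper column (depth z_c below the surface of column A) and equate Σ ρ_i t_i down to z_c; mantle fills any gap and the z_c terms cancel.
Column A: 2410×0.924 + 34800×2.78 + (z_c − 37210)×3.32
Column B: 415×0 + x×2.73 + (z_c − 415 − 0 − x)×3.32
The z_c×3.32 term appears on both sides and cancels. Collect the known terms of each column as K = Σ(ρt)_known − 3.32 × (depth of known layers): K_A = 98970.84 − 3.32×37210 = −24566.36; K_B = 0 − 3.32×(415 + 0) = −1377.8.
Balance: K_A = K_B − x×(3.32 − 2.73), so x = (K_B − K_A)/(3.32 − 2.73) = 23188.6/0.59 = 39300 m.

39300 m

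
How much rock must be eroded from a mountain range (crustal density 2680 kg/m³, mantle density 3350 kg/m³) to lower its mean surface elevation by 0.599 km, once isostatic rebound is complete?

3 km

Net drop Δ = e − u = e − e ρ_c/ρ_m = e (ρ_m − ρ_c)/ρ_m.
e = Δ ρ_m/(ρ_m − ρ_c) = 0.599 km × 3350/670 = 3 km.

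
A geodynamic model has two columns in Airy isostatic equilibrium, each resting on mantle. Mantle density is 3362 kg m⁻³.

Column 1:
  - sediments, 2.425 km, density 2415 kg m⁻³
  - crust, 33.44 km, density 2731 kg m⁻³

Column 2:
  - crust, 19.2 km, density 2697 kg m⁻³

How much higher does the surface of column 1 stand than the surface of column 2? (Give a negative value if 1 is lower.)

For any compensation level in the mantle, the mantle terms cancel and isostasy reduces to e = (Σt_1 − Σt_2) − (Σ(ρt)_1 − Σ(ρt)_2) / ρ_m.
Σt_1 = 35.865 km; Σt_2 = 19.2 km; Σ(ρt)_1 = 97181.015; Σ(ρt)_2 = 51782.4 (in km·kg m⁻³).
e = (35.865 − 19.2) − (97181.015 − 51782.4) / 3362 = 3.16 km.

3.16 km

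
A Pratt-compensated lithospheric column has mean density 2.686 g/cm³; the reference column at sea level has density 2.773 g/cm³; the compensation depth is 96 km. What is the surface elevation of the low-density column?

3.11 km

ρ_ref D = ρ (D + h) → h = D (ρ_ref − ρ)/ρ.
h = 96 km × (2.773 − 2.686)/2.686 = 3.11 km.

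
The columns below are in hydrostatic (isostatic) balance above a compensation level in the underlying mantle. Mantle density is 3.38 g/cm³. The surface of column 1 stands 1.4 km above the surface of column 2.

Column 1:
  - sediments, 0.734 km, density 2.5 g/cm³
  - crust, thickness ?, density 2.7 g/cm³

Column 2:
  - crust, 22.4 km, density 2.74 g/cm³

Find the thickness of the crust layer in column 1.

27.1 km

Take the compensation level at the base of the deeper column (depth z_c below the surface of column 1) and equate Σ ρ_i t_i down to z_c; mantle fills any gap and the z_c terms cancel.
Column 1: 0.734×2.5 + x×2.7 + (z_c − 0.734 − x)×3.38
Column 2: 1.4×0 + 22.4×2.74 + (z_c − 1.4 − 22.4)×3.38
The z_c×3.38 term appears on both sides and cancels. Collect the known terms of each column as K = Σ(ρt)_known − 3.38 × (depth of known layers): K_1 = 1.835 − 3.38×0.734 = −0.64592; K_2 = 61.376 − 3.38×(1.4 + 22.4) = −19.068.
Balance: K_1 − x×(3.38 − 2.7) = K_2, so x = (K_1 − K_2)/(3.38 − 2.7) = 18.4221/0.68 = 27.1 km.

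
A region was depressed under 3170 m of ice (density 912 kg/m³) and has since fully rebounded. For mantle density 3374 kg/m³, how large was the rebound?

857 m

Removing the load lets mantle flow back in; uplift u satisfies ρ_ice t = ρ_m u.
u = t ρ_ice/ρ_m = 3170 m × 912/3374 = 857 m.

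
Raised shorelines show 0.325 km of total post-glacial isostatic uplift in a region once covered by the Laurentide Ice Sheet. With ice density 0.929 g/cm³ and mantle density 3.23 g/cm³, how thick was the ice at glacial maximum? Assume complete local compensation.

1.13 km

u = t ρ_ice/ρ_m → t = u ρ_m/ρ_ice = 0.325 km × 3.23/0.929 = 1.13 km.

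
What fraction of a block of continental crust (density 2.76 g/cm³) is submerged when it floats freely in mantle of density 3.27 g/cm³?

0.844

Submerged fraction = ρ_obj/ρ_fluid = 2.76/3.27 = 0.844.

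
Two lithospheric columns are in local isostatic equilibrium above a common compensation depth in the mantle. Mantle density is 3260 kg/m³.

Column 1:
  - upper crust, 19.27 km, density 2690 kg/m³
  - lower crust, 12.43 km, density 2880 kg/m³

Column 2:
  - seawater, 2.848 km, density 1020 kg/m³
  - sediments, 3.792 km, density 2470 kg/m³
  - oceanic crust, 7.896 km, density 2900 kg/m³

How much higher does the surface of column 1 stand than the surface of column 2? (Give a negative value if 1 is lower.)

1.07 km

For any compensation level in the mantle, the mantle terms cancel and isostasy reduces to e = (Σt_1 − Σt_2) − (Σ(ρt)_1 − Σ(ρt)_2) / ρ_m.
Σt_1 = 31.7 km; Σt_2 = 14.536 km; Σ(ρt)_1 = 87634.7; Σ(ρt)_2 = 35169.6 (in km·kg/m³).
e = (31.7 − 14.536) − (87634.7 − 35169.6) / 3260 = 1.07 km.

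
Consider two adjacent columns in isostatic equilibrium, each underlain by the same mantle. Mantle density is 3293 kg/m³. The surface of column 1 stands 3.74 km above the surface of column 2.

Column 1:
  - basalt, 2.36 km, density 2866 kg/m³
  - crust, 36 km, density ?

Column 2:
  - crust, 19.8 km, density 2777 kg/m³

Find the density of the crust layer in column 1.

2700 kg/m³

Take the compensation level at the base of the deeper column (depth z_c below the surface of column 1) and equate Σ ρ_i t_i down to z_c; mantle fills any gap and the z_c terms cancel.
Column 1: 2.36×2866 + 36×ρ + (z_c − 38.36)×3293
Column 2: 3.74×0 + 19.8×2777 + (z_c − 3.74 − 19.8)×3293
The z_c×3293 term appears on both sides and cancels. Collect the known terms of each column as K = Σ(ρt)_known − 3293 × (depth of known layers): K_1 = 6763.76 − 3293×38.36 = −119555.72; K_2 = 54984.6 − 3293×(3.74 + 19.8) = −22532.62.
Balance: K_1 + 36×ρ = K_2, so ρ = (K_2 − K_1)/36 = 97023.1/36 = 2700 kg/m³.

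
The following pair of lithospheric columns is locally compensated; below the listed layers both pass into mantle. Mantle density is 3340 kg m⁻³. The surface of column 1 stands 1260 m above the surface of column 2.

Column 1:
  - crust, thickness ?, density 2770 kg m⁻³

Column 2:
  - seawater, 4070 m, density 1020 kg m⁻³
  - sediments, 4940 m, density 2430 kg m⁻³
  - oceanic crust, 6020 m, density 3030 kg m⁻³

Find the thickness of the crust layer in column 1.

Take the compensation level at the base of the deeper column (depth z_c below the surface of column 1) and equate Σ ρ_i t_i down to z_c; mantle fills any gap and the z_c terms cancel.
Column 1: x×2770 + (z_c − 0 − x)×3340
Column 2: 1260×0 + 4070×1020 + 4940×2430 + 6020×3030 + (z_c − 1260 − 15030)×3340
The z_c×3340 term appears on both sides and cancels. Collect the known terms of each column as K = Σ(ρt)_known − 3340 × (depth of known layers): K_1 = 0 − 3340×0 = 0; K_2 = 34396200 − 3340×(1260 + 15030) = −20012400.
Balance: K_1 − x×(3340 − 2770) = K_2, so x = (K_1 − K_2)/(3340 − 2770) = 20012400/570 = 35100 m.

35100 m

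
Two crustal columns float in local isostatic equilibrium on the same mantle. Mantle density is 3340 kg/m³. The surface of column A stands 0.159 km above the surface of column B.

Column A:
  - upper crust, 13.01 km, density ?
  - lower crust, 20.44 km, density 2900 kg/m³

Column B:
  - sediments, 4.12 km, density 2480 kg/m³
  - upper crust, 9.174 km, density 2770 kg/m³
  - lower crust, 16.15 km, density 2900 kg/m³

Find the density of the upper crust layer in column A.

Take the compensation level at the base of the deeper column (depth z_c below the surface of column A) and equate Σ ρ_i t_i down to z_c; mantle fills any gap and the z_c terms cancel.
Column A: 13.01×ρ + 20.44×2900 + (z_c − 33.45)×3340
Column B: 0.159×0 + 4.12×2480 + 9.174×2770 + 16.15×2900 + (z_c − 0.159 − 29.444)×3340
The z_c×3340 term appears on both sides and cancels. Collect the known terms of each column as K = Σ(ρt)_known − 3340 × (depth of known layers): K_A = 59276 − 3340×33.45 = −52447; K_B = 82464.58 − 3340×(0.159 + 29.444) = −16409.44.
Balance: K_A + 13.01×ρ = K_B, so ρ = (K_B − K_A)/13.01 = 36037.6/13.01 = 2770 kg/m³.

2770 kg/m³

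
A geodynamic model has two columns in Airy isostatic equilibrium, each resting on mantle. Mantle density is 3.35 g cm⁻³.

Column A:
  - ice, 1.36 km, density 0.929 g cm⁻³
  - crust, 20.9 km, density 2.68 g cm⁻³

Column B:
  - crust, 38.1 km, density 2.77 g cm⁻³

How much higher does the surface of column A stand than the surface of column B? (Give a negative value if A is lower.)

−1.43 km

For any compensation level in the mantle, the mantle terms cancel and isostasy reduces to e = (Σt_A − Σt_B) − (Σ(ρt)_A − Σ(ρt)_B) / ρ_m.
Σt_A = 22.26 km; Σt_B = 38.1 km; Σ(ρt)_A = 57.27544; Σ(ρt)_B = 105.537 (in km·g cm⁻³).
e = (22.26 − 38.1) − (57.27544 − 105.537) / 3.35 = −1.43 km.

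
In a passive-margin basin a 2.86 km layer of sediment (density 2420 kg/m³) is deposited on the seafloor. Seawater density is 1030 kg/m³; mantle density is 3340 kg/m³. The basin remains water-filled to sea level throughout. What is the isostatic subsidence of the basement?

1.72 km

Submarine loading: the sediment displaces seawater, and the subsidence is in turn flooded, so s (ρ_m − ρ_w) = t (ρ_sed − ρ_w).
s = 2.86 km × (2420 − 1030) / (3340 − 1030) = 1.72 km.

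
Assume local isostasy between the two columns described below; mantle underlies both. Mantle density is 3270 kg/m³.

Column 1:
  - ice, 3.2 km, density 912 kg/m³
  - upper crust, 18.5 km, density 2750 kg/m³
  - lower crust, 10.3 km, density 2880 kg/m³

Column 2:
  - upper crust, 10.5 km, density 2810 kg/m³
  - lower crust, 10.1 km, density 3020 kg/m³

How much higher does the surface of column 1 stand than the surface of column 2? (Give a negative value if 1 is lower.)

4.23 km

For any compensation level in the mantle, the mantle terms cancel and isostasy reduces to e = (Σt_1 − Σt_2) − (Σ(ρt)_1 − Σ(ρt)_2) / ρ_m.
Σt_1 = 32 km; Σt_2 = 20.6 km; Σ(ρt)_1 = 83457.4; Σ(ρt)_2 = 60007 (in km·kg/m³).
e = (32 − 20.6) − (83457.4 − 60007) / 3270 = 4.23 km.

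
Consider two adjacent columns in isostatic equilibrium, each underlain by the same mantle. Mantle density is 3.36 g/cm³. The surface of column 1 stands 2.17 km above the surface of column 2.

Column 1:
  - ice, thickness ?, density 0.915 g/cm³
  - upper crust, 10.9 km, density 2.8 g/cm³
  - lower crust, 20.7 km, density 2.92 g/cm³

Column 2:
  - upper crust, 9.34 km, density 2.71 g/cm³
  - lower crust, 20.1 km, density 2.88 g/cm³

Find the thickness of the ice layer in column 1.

3.19 km

Take the compensation level at the base of the deeper column (depth z_c below the surface of column 1) and equate Σ ρ_i t_i down to z_c; mantle fills any gap and the z_c terms cancel.
Column 1: x×0.915 + 10.9×2.8 + 20.7×2.92 + (z_c − 31.6 − x)×3.36
Column 2: 2.17×0 + 9.34×2.71 + 20.1×2.88 + (z_c − 2.17 − 29.44)×3.36
The z_c×3.36 term appears on both sides and cancels. Collect the known terms of each column as K = Σ(ρt)_known − 3.36 × (depth of known layers): K_1 = 90.964 − 3.36×31.6 = −15.212; K_2 = 83.1994 − 3.36×(2.17 + 29.44) = −23.0102.
Balance: K_1 − x×(3.36 − 0.915) = K_2, so x = (K_1 − K_2)/(3.36 − 0.915) = 7.7982/2.445 = 3.19 km.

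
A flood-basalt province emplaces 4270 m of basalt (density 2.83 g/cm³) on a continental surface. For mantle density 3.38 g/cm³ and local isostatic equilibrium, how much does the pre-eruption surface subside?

3580 m

Subaerial loading: s = t ρ_load / ρ_m.
s = 4270 m × 2.83/3.38 = 3580 m.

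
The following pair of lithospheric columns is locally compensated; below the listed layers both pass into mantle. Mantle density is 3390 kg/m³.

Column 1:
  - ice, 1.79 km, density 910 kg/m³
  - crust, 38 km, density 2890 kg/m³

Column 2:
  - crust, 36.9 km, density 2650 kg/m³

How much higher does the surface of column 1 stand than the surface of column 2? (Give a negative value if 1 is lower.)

−1.14 km

For any compensation level in the mantle, the mantle terms cancel and isostasy reduces to e = (Σt_1 − Σt_2) − (Σ(ρt)_1 − Σ(ρt)_2) / ρ_m.
Σt_1 = 39.79 km; Σt_2 = 36.9 km; Σ(ρt)_1 = 111448.9; Σ(ρt)_2 = 97785 (in km·kg/m³).
e = (39.79 − 36.9) − (111448.9 − 97785) / 3390 = −1.14 km.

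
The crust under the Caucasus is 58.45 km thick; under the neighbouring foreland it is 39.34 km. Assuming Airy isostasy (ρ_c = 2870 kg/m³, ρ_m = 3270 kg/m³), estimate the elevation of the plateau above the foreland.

Excess crust Δ = 58.45 km − 39.34 km = 19.11 km, split between elevation h and root r with h + r = Δ.
Airy balance ρ_c h = (ρ_m − ρ_c) r gives r = h ρ_c/(ρ_m − ρ_c), so h (1 + ρ_c/(ρ_m − ρ_c)) = Δ, i.e. h = Δ (ρ_m − ρ_c)/ρ_m.
h = 19.11 km × 400/3270 = 2.34 km.

2.34 km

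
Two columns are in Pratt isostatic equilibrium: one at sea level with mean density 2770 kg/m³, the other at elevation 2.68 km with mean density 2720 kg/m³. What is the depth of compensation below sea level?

146 km

ρ_ref D = ρ (D + h) → D (ρ_ref − ρ) = ρ h.
D = ρ h/(ρ_ref − ρ) = 2720 × 2.68 km/(2770 − 2720) = 146 km.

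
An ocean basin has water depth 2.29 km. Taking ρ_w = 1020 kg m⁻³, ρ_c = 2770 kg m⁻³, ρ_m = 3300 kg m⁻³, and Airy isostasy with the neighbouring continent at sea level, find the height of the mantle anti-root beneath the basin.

By Archimedes' principle applied to the lithosphere: replacing crust with seawater at the top is compensated by replacing crust with mantle at the base: d (ρ_c − ρ_w) = a (ρ_m − ρ_c).
a = d (ρ_c − ρ_w)/(ρ_m − ρ_c) = 2.29 km × 1750/530 = 7.56 km.

7.56 km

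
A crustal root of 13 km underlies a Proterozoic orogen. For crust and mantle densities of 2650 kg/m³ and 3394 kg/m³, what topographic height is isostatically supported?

3.65 km

In Airy isostatic equilibrium: ρ_c h = (ρ_m − ρ_c) r.
h = r (ρ_m − ρ_c) / ρ_c = 13 km × (3394 − 2650) / 2650 = 3.65 km.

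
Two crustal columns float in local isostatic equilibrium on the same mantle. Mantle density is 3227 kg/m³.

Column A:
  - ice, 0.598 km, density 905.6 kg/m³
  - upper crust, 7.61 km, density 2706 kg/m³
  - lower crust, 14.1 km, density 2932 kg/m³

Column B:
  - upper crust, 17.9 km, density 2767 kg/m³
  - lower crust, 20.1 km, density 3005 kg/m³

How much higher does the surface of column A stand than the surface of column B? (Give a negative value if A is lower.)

For any compensation level in the mantle, the mantle terms cancel and isostasy reduces to e = (Σt_A − Σt_B) − (Σ(ρt)_A − Σ(ρt)_B) / ρ_m.
Σt_A = 22.308 km; Σt_B = 38 km; Σ(ρt)_A = 62475.4088; Σ(ρt)_B = 109929.8 (in km·kg/m³).
e = (22.308 − 38) − (62475.4088 − 109929.8) / 3227 = −0.987 km.

−0.987 km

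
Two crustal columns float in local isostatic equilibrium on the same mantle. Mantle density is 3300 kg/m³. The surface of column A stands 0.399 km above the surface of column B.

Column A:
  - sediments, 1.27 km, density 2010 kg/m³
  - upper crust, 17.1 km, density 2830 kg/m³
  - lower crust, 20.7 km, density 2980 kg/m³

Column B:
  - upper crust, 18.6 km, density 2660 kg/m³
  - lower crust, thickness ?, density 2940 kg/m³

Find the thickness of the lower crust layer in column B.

8.55 km

Take the compensation level at the base of the deeper column (depth z_c below the surface of column A) and equate Σ ρ_i t_i down to z_c; mantle fills any gap and the z_c terms cancel.
Column A: 1.27×2010 + 17.1×2830 + 20.7×2980 + (z_c − 39.07)×3300
Column B: 0.399×0 + 18.6×2660 + x×2940 + (z_c − 0.399 − 18.6 − x)×3300
The z_c×3300 term appears on both sides and cancels. Collect the known terms of each column as K = Σ(ρt)_known − 3300 × (depth of known layers): K_A = 112631.7 − 3300×39.07 = −16299.3; K_B = 49476 − 3300×(0.399 + 18.6) = −13220.7.
Balance: K_A = K_B − x×(3300 − 2940), so x = (K_B − K_A)/(3300 − 2940) = 3078.6/360 = 8.55 km.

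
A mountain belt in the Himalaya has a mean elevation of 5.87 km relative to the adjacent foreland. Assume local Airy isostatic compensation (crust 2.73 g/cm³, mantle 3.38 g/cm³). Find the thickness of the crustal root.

24.7 km

Balancing pressure at the compensation depth: the weight of the topography is balanced by the buoyancy of the root, ρ_c h = (ρ_m − ρ_c) r.
r = h · ρ_c / (ρ_m − ρ_c) = 5.87 km × 2.73 / (3.38 − 2.73) = 24.7 km.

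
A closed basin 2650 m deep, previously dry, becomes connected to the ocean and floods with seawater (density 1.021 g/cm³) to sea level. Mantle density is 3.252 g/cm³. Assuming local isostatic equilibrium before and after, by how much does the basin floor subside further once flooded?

After flooding the water column is d + s deep. Its weight must equal the weight of mantle displaced by the extra subsidence s: (d + s) ρ_w = s ρ_m.
s = d ρ_w / (ρ_m − ρ_w) = 2650 m × 1.021/(3.252 − 1.021) = 1210 m.

1210 m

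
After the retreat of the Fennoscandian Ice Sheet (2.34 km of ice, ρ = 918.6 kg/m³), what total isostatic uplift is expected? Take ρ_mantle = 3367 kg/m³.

Removing the load lets mantle flow back in; uplift u satisfies ρ_ice t = ρ_m u.
u = t ρ_ice/ρ_m = 2.34 km × 918.6/3367 = 0.638 km.

0.638 km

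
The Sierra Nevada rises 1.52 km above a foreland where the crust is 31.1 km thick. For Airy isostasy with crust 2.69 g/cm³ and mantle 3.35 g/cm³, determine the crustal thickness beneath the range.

38.8 km

Root depth r = h ρ_c / (ρ_m − ρ_c) = 1.52 km × 2.69 / 0.66 = 6.195 km.
Total thickness = T + h + r = 31.1 km + 1.52 km + 6.195 km = 38.8 km.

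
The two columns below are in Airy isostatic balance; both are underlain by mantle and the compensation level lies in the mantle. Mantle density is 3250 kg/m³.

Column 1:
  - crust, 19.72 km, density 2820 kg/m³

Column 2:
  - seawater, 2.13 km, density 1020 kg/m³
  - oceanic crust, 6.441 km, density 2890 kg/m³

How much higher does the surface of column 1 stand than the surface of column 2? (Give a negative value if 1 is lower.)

For any compensation level in the mantle, the mantle terms cancel and isostasy reduces to e = (Σt_1 − Σt_2) − (Σ(ρt)_1 − Σ(ρt)_2) / ρ_m.
Σt_1 = 19.72 km; Σt_2 = 8.571 km; Σ(ρt)_1 = 55610.4; Σ(ρt)_2 = 20787.09 (in km·kg/m³).
e = (19.72 − 8.571) − (55610.4 − 20787.09) / 3250 = 0.434 km.

0.434 km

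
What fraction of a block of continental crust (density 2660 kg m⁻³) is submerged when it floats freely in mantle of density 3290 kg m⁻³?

80.9%

Submerged fraction = ρ_obj/ρ_fluid = 2660/3290 = 80.9%.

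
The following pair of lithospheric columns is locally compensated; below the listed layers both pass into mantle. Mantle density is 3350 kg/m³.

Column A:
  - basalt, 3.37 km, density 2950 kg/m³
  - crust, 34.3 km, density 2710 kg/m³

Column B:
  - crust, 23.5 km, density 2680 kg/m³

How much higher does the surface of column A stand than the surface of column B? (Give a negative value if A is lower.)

For any compensation level in the mantle, the mantle terms cancel and isostasy reduces to e = (Σt_A − Σt_B) − (Σ(ρt)_A − Σ(ρt)_B) / ρ_m.
Σt_A = 37.67 km; Σt_B = 23.5 km; Σ(ρt)_A = 102894.5; Σ(ρt)_B = 62980 (in km·kg/m³).
e = (37.67 − 23.5) − (102894.5 − 62980) / 3350 = 2.26 km.

2.26 km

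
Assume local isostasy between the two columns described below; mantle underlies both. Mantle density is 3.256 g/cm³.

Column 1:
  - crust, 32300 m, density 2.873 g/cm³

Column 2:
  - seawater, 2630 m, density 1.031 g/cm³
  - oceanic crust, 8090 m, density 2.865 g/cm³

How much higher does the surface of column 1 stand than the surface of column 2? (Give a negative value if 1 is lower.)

For any compensation level in the mantle, the mantle terms cancel and isostasy reduces to e = (Σt_1 − Σt_2) − (Σ(ρt)_1 − Σ(ρt)_2) / ρ_m.
Σt_1 = 32300 m; Σt_2 = 10720 m; Σ(ρt)_1 = 92797.9; Σ(ρt)_2 = 25889.38 (in m·g/cm³).
e = (32300 − 10720) − (92797.9 − 25889.38) / 3.256 = 1030 m.

1030 m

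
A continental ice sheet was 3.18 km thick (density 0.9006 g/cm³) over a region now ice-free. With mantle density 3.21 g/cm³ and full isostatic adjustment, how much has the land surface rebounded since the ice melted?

0.892 km

Removing the load lets mantle flow back in; uplift u satisfies ρ_ice t = ρ_m u.
u = t ρ_ice/ρ_m = 3.18 km × 0.9006/3.21 = 0.892 km.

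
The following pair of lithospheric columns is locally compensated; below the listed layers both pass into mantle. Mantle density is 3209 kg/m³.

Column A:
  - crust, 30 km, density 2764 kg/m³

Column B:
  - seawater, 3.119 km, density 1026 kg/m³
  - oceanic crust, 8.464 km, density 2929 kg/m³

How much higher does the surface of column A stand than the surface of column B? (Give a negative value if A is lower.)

For any compensation level in the mantle, the mantle terms cancel and isostasy reduces to e = (Σt_A − Σt_B) − (Σ(ρt)_A − Σ(ρt)_B) / ρ_m.
Σt_A = 30 km; Σt_B = 11.583 km; Σ(ρt)_A = 82920; Σ(ρt)_B = 27991.15 (in km·kg/m³).
e = (30 − 11.583) − (82920 − 27991.15) / 3209 = 1.3 km.

1.3 km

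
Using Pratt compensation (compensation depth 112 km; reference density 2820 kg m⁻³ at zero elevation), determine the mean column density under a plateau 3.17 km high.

Pratt balance: ρ_ref D = ρ (D + h).
ρ = ρ_ref D/(D + h) = 2820 × 112 km/(112 km + 3.17 km) = 2740 kg m⁻³.

2740 kg m⁻³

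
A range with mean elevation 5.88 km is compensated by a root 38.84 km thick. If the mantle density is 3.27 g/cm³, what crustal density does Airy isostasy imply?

ρ_c h = (ρ_m − ρ_c) r → ρ_c (h + r) = ρ_m r → ρ_c = ρ_m r / (h + r).
ρ_c = 3.27 × 38.84 km / (5.88 km + 38.84 km) = 2.84 g/cm³.

2.84 g/cm³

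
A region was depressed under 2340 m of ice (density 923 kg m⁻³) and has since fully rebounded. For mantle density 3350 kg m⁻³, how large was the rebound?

Removing the load lets mantle flow back in; uplift u satisfies ρ_ice t = ρ_m u.
u = t ρ_ice/ρ_m = 2340 m × 923/3350 = 645 m.

645 m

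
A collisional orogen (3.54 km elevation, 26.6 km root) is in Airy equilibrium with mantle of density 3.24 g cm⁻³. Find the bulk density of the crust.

2.86 g cm⁻³

ρ_c h = (ρ_m − ρ_c) r → ρ_c (h + r) = ρ_m r → ρ_c = ρ_m r / (h + r).
ρ_c = 3.24 × 26.6 km / (3.54 km + 26.6 km) = 2.86 g cm⁻³.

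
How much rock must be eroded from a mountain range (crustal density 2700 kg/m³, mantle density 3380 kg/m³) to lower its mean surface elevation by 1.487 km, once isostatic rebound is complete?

7.39 km

Net drop Δ = e − u = e − e ρ_c/ρ_m = e (ρ_m − ρ_c)/ρ_m.
e = Δ ρ_m/(ρ_m − ρ_c) = 1.487 km × 3380/680 = 7.39 km.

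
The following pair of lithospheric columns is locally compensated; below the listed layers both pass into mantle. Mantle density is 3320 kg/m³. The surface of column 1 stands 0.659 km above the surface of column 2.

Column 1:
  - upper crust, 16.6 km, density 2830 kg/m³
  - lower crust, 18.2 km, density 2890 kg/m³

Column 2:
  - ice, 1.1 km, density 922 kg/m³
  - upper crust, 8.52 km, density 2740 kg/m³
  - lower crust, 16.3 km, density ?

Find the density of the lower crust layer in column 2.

Take the compensation level at the base of the deeper column (depth z_c below the surface of column 1) and equate Σ ρ_i t_i down to z_c; mantle fills any gap and the z_c terms cancel.
Column 1: 16.6×2830 + 18.2×2890 + (z_c − 34.8)×3320
Column 2: 0.659×0 + 1.1×922 + 8.52×2740 + 16.3×ρ + (z_c − 0.659 − 25.92)×3320
The z_c×3320 term appears on both sides and cancels. Collect the known terms of each column as K = Σ(ρt)_known − 3320 × (depth of known layers): K_1 = 99576 − 3320×34.8 = −15960; K_2 = 24359 − 3320×(0.659 + 25.92) = −63883.28.
Balance: K_1 = K_2 + 16.3×ρ, so ρ = (K_1 − K_2)/16.3 = 47923.3/16.3 = 2940 kg/m³.

2940 kg/m³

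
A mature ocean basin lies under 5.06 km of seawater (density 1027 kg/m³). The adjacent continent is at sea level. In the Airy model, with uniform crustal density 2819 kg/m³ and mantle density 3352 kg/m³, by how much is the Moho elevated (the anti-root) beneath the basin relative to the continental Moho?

17 km

In Airy isostatic equilibrium: replacing crust with seawater at the top is compensated by replacing crust with mantle at the base: d (ρ_c − ρ_w) = a (ρ_m − ρ_c).
a = d (ρ_c − ρ_w)/(ρ_m − ρ_c) = 5.06 km × 1792/533 = 17 km.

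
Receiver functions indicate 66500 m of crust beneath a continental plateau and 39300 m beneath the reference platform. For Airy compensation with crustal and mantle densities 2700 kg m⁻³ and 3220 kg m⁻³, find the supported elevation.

Excess crust Δ = 66500 m − 39300 m = 27200 m, split between elevation h and root r with h + r = Δ.
Airy balance ρ_c h = (ρ_m − ρ_c) r gives r = h ρ_c/(ρ_m − ρ_c), so h (1 + ρ_c/(ρ_m − ρ_c)) = Δ, i.e. h = Δ (ρ_m − ρ_c)/ρ_m.
h = 27200 m × 520/3220 = 4390 m.

4390 m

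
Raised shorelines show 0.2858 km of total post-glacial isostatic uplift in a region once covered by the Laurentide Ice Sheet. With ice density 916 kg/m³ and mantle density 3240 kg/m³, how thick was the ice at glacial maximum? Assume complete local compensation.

u = t ρ_ice/ρ_m → t = u ρ_m/ρ_ice = 0.2858 km × 3240/916 = 1.01 km.

1.01 km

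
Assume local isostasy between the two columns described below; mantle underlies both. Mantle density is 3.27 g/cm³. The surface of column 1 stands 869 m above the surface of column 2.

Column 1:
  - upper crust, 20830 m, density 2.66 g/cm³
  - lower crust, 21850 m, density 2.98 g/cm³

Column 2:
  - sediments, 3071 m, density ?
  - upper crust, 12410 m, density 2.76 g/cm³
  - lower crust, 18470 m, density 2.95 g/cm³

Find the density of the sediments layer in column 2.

Take the compensation level at the base of the deeper column (depth z_c below the surface of column 1) and equate Σ ρ_i t_i down to z_c; mantle fills any gap and the z_c terms cancel.
Column 1: 20830×2.66 + 21850×2.98 + (z_c − 42680)×3.27
Column 2: 869×0 + 3071×ρ + 12410×2.76 + 18470×2.95 + (z_c − 869 − 33951)×3.27
The z_c×3.27 term appears on both sides and cancels. Collect the known terms of each column as K = Σ(ρt)_known − 3.27 × (depth of known layers): K_1 = 120520.8 − 3.27×42680 = −19042.8; K_2 = 88738.1 − 3.27×(869 + 33951) = −25123.3.
Balance: K_1 = K_2 + 3071×ρ, so ρ = (K_1 − K_2)/3071 = 6080.5/3071 = 1.98 g/cm³.

1.98 g/cm³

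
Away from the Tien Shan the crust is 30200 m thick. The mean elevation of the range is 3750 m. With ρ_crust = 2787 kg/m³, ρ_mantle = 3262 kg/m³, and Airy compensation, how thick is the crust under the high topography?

Root depth r = h ρ_c / (ρ_m − ρ_c) = 3750 m × 2787 / 475 = 22000 m.
Total thickness = T + h + r = 30200 m + 3750 m + 22000 m = 56000 m.

56000 m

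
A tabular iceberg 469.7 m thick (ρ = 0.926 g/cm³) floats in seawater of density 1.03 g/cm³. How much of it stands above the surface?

47.4 m

Floating equilibrium: submerged depth d = t ρ_obj/ρ_fluid = 469.7 m × 0.926/1.03 = 422.3 m.
Freeboard = t − d = 469.7 m − 422.3 m = 47.4 m.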